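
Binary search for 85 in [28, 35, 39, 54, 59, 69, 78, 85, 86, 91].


Step 1: lo=0, hi=9, mid=4, val=59
Step 2: lo=5, hi=9, mid=7, val=85

Found at index 7


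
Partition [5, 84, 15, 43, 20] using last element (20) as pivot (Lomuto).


Pivot: 20
  5 <= 20: advance i (no swap)
  15 <= 20: swap -> [5, 15, 84, 43, 20]
Place pivot at 2: [5, 15, 20, 43, 84]

Partitioned: [5, 15, 20, 43, 84]


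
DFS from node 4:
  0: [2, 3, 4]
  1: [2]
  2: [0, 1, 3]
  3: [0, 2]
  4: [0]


Visit 4, push [0]
Visit 0, push [3, 2]
Visit 2, push [3, 1]
Visit 1, push []
Visit 3, push []

DFS order: [4, 0, 2, 1, 3]


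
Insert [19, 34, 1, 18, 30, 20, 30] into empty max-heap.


Insert 19: [19]
Insert 34: [34, 19]
Insert 1: [34, 19, 1]
Insert 18: [34, 19, 1, 18]
Insert 30: [34, 30, 1, 18, 19]
Insert 20: [34, 30, 20, 18, 19, 1]
Insert 30: [34, 30, 30, 18, 19, 1, 20]

Final heap: [34, 30, 30, 18, 19, 1, 20]


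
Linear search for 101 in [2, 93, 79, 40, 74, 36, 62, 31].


i=0: 2!=101
i=1: 93!=101
i=2: 79!=101
i=3: 40!=101
i=4: 74!=101
i=5: 36!=101
i=6: 62!=101
i=7: 31!=101

Not found, 8 comps


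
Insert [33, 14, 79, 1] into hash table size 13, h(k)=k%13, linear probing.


Insert 33: h=7 -> slot 7
Insert 14: h=1 -> slot 1
Insert 79: h=1, 1 probes -> slot 2
Insert 1: h=1, 2 probes -> slot 3

Table: [None, 14, 79, 1, None, None, None, 33, None, None, None, None, None]


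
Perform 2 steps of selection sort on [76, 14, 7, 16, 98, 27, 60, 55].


Initial: [76, 14, 7, 16, 98, 27, 60, 55]
Step 1: min=7 at 2
  Swap: [7, 14, 76, 16, 98, 27, 60, 55]
Step 2: min=14 at 1
  Swap: [7, 14, 76, 16, 98, 27, 60, 55]

After 2 steps: [7, 14, 76, 16, 98, 27, 60, 55]


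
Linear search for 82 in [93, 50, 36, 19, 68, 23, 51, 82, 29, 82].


i=0: 93!=82
i=1: 50!=82
i=2: 36!=82
i=3: 19!=82
i=4: 68!=82
i=5: 23!=82
i=6: 51!=82
i=7: 82==82 found!

Found at 7, 8 comps


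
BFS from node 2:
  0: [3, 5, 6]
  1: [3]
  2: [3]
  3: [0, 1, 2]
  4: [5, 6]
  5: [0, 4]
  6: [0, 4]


Visit 2, enqueue [3]
Visit 3, enqueue [0, 1]
Visit 0, enqueue [5, 6]
Visit 1, enqueue []
Visit 5, enqueue [4]
Visit 6, enqueue []
Visit 4, enqueue []

BFS order: [2, 3, 0, 1, 5, 6, 4]


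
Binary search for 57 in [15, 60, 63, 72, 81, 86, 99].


Step 1: lo=0, hi=6, mid=3, val=72
Step 2: lo=0, hi=2, mid=1, val=60
Step 3: lo=0, hi=0, mid=0, val=15

Not found


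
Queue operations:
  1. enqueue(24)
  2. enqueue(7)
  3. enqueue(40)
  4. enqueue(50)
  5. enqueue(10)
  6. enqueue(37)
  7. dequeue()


enqueue(24) -> [24]
enqueue(7) -> [24, 7]
enqueue(40) -> [24, 7, 40]
enqueue(50) -> [24, 7, 40, 50]
enqueue(10) -> [24, 7, 40, 50, 10]
enqueue(37) -> [24, 7, 40, 50, 10, 37]
dequeue()->24, [7, 40, 50, 10, 37]

Final queue: [7, 40, 50, 10, 37]


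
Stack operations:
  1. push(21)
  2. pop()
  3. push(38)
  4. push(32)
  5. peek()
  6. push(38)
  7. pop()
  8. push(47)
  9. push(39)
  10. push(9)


push(21) -> [21]
pop()->21, []
push(38) -> [38]
push(32) -> [38, 32]
peek()->32
push(38) -> [38, 32, 38]
pop()->38, [38, 32]
push(47) -> [38, 32, 47]
push(39) -> [38, 32, 47, 39]
push(9) -> [38, 32, 47, 39, 9]

Final stack: [38, 32, 47, 39, 9]


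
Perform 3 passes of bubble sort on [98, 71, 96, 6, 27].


Initial: [98, 71, 96, 6, 27]
Pass 1: [71, 96, 6, 27, 98] (4 swaps)
Pass 2: [71, 6, 27, 96, 98] (2 swaps)
Pass 3: [6, 27, 71, 96, 98] (2 swaps)

After 3 passes: [6, 27, 71, 96, 98]


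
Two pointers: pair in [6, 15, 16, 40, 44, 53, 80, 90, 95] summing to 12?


lo=0(6)+hi=8(95)=101
lo=0(6)+hi=7(90)=96
lo=0(6)+hi=6(80)=86
lo=0(6)+hi=5(53)=59
lo=0(6)+hi=4(44)=50
lo=0(6)+hi=3(40)=46
lo=0(6)+hi=2(16)=22
lo=0(6)+hi=1(15)=21

No pair found


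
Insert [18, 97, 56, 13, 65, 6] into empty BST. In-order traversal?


Insert 18: root
Insert 97: R from 18
Insert 56: R from 18 -> L from 97
Insert 13: L from 18
Insert 65: R from 18 -> L from 97 -> R from 56
Insert 6: L from 18 -> L from 13

In-order: [6, 13, 18, 56, 65, 97]


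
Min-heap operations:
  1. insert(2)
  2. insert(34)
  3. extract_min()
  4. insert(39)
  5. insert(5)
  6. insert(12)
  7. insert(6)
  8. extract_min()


insert(2) -> [2]
insert(34) -> [2, 34]
extract_min()->2, [34]
insert(39) -> [34, 39]
insert(5) -> [5, 39, 34]
insert(12) -> [5, 12, 34, 39]
insert(6) -> [5, 6, 34, 39, 12]
extract_min()->5, [6, 12, 34, 39]

Final heap: [6, 12, 34, 39]


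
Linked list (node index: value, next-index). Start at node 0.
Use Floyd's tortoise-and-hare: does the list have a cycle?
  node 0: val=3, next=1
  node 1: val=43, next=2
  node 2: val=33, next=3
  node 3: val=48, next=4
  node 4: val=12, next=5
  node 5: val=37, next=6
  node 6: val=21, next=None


Floyd's tortoise (slow, +1) and hare (fast, +2):
  init: slow=0, fast=0
  step 1: slow=1, fast=2
  step 2: slow=2, fast=4
  step 3: slow=3, fast=6
  step 4: fast -> None, no cycle

Cycle: no


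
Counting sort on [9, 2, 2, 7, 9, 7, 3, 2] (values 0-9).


Input: [9, 2, 2, 7, 9, 7, 3, 2]
Counts: [0, 0, 3, 1, 0, 0, 0, 2, 0, 2]

Sorted: [2, 2, 2, 3, 7, 7, 9, 9]


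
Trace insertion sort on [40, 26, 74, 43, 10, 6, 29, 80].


Initial: [40, 26, 74, 43, 10, 6, 29, 80]
Insert 26: [26, 40, 74, 43, 10, 6, 29, 80]
Insert 74: [26, 40, 74, 43, 10, 6, 29, 80]
Insert 43: [26, 40, 43, 74, 10, 6, 29, 80]
Insert 10: [10, 26, 40, 43, 74, 6, 29, 80]
Insert 6: [6, 10, 26, 40, 43, 74, 29, 80]
Insert 29: [6, 10, 26, 29, 40, 43, 74, 80]
Insert 80: [6, 10, 26, 29, 40, 43, 74, 80]

Sorted: [6, 10, 26, 29, 40, 43, 74, 80]


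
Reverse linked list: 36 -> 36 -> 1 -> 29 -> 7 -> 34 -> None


Step 1: curr=36, set curr.next=prev(None) | reversed so far: 36
Step 2: curr=36, set curr.next=prev(36) | reversed so far: 36 -> 36
Step 3: curr=1, set curr.next=prev(36) | reversed so far: 1 -> 36 -> 36
Step 4: curr=29, set curr.next=prev(1) | reversed so far: 29 -> 1 -> 36 -> 36
Step 5: curr=7, set curr.next=prev(29) | reversed so far: 7 -> 29 -> 1 -> 36 -> 36
Step 6: curr=34, set curr.next=prev(7) | reversed so far: 34 -> 7 -> 29 -> 1 -> 36 -> 36

34 -> 7 -> 29 -> 1 -> 36 -> 36 -> None


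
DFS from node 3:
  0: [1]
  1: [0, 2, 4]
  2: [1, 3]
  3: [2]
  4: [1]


Visit 3, push [2]
Visit 2, push [1]
Visit 1, push [4, 0]
Visit 0, push []
Visit 4, push []

DFS order: [3, 2, 1, 0, 4]


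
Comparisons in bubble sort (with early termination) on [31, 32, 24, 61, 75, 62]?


Algorithm: bubble sort (with early termination)
Input: [31, 32, 24, 61, 75, 62]
Sorted: [24, 31, 32, 61, 62, 75]

12


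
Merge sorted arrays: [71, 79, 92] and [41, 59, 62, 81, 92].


Take 41 from B
Take 59 from B
Take 62 from B
Take 71 from A
Take 79 from A
Take 81 from B
Take 92 from A

Merged: [41, 59, 62, 71, 79, 81, 92, 92]


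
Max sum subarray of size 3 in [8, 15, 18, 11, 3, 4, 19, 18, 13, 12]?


[0:3]: 41
[1:4]: 44
[2:5]: 32
[3:6]: 18
[4:7]: 26
[5:8]: 41
[6:9]: 50
[7:10]: 43

Max: 50 at [6:9]


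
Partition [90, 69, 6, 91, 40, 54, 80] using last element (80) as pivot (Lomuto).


Pivot: 80
  69 <= 80: swap -> [69, 90, 6, 91, 40, 54, 80]
  6 <= 80: swap -> [69, 6, 90, 91, 40, 54, 80]
  40 <= 80: swap -> [69, 6, 40, 91, 90, 54, 80]
  54 <= 80: swap -> [69, 6, 40, 54, 90, 91, 80]
Place pivot at 4: [69, 6, 40, 54, 80, 91, 90]

Partitioned: [69, 6, 40, 54, 80, 91, 90]


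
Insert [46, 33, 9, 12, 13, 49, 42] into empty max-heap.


Insert 46: [46]
Insert 33: [46, 33]
Insert 9: [46, 33, 9]
Insert 12: [46, 33, 9, 12]
Insert 13: [46, 33, 9, 12, 13]
Insert 49: [49, 33, 46, 12, 13, 9]
Insert 42: [49, 33, 46, 12, 13, 9, 42]

Final heap: [49, 33, 46, 12, 13, 9, 42]


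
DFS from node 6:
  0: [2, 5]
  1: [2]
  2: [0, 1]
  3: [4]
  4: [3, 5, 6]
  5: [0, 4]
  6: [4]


Visit 6, push [4]
Visit 4, push [5, 3]
Visit 3, push []
Visit 5, push [0]
Visit 0, push [2]
Visit 2, push [1]
Visit 1, push []

DFS order: [6, 4, 3, 5, 0, 2, 1]


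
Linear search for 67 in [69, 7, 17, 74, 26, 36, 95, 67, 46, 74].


i=0: 69!=67
i=1: 7!=67
i=2: 17!=67
i=3: 74!=67
i=4: 26!=67
i=5: 36!=67
i=6: 95!=67
i=7: 67==67 found!

Found at 7, 8 comps


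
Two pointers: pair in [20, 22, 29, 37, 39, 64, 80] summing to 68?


lo=0(20)+hi=6(80)=100
lo=0(20)+hi=5(64)=84
lo=0(20)+hi=4(39)=59
lo=1(22)+hi=4(39)=61
lo=2(29)+hi=4(39)=68

Yes: 29+39=68


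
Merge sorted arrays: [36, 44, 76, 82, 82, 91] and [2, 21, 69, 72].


Take 2 from B
Take 21 from B
Take 36 from A
Take 44 from A
Take 69 from B
Take 72 from B

Merged: [2, 21, 36, 44, 69, 72, 76, 82, 82, 91]


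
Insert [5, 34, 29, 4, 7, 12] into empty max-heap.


Insert 5: [5]
Insert 34: [34, 5]
Insert 29: [34, 5, 29]
Insert 4: [34, 5, 29, 4]
Insert 7: [34, 7, 29, 4, 5]
Insert 12: [34, 7, 29, 4, 5, 12]

Final heap: [34, 7, 29, 4, 5, 12]


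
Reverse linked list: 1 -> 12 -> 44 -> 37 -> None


Step 1: curr=1, set curr.next=prev(None) | reversed so far: 1
Step 2: curr=12, set curr.next=prev(1) | reversed so far: 12 -> 1
Step 3: curr=44, set curr.next=prev(12) | reversed so far: 44 -> 12 -> 1
Step 4: curr=37, set curr.next=prev(44) | reversed so far: 37 -> 44 -> 12 -> 1

37 -> 44 -> 12 -> 1 -> None


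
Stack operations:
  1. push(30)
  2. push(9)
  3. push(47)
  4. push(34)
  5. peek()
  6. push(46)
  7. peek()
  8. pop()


push(30) -> [30]
push(9) -> [30, 9]
push(47) -> [30, 9, 47]
push(34) -> [30, 9, 47, 34]
peek()->34
push(46) -> [30, 9, 47, 34, 46]
peek()->46
pop()->46, [30, 9, 47, 34]

Final stack: [30, 9, 47, 34]


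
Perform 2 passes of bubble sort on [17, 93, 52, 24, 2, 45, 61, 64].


Initial: [17, 93, 52, 24, 2, 45, 61, 64]
Pass 1: [17, 52, 24, 2, 45, 61, 64, 93] (6 swaps)
Pass 2: [17, 24, 2, 45, 52, 61, 64, 93] (3 swaps)

After 2 passes: [17, 24, 2, 45, 52, 61, 64, 93]


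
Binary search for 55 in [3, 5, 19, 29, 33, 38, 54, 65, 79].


Step 1: lo=0, hi=8, mid=4, val=33
Step 2: lo=5, hi=8, mid=6, val=54
Step 3: lo=7, hi=8, mid=7, val=65

Not found


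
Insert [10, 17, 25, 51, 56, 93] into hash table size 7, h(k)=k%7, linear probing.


Insert 10: h=3 -> slot 3
Insert 17: h=3, 1 probes -> slot 4
Insert 25: h=4, 1 probes -> slot 5
Insert 51: h=2 -> slot 2
Insert 56: h=0 -> slot 0
Insert 93: h=2, 4 probes -> slot 6

Table: [56, None, 51, 10, 17, 25, 93]


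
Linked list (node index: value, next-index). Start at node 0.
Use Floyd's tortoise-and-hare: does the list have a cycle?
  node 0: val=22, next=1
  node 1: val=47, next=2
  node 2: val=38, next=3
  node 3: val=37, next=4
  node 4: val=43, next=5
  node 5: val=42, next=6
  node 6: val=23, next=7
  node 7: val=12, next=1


Floyd's tortoise (slow, +1) and hare (fast, +2):
  init: slow=0, fast=0
  step 1: slow=1, fast=2
  step 2: slow=2, fast=4
  step 3: slow=3, fast=6
  step 4: slow=4, fast=1
  step 5: slow=5, fast=3
  step 6: slow=6, fast=5
  step 7: slow=7, fast=7
  slow == fast at node 7: cycle detected

Cycle: yes


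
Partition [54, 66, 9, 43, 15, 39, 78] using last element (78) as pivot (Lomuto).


Pivot: 78
  54 <= 78: advance i (no swap)
  66 <= 78: advance i (no swap)
  9 <= 78: advance i (no swap)
  43 <= 78: advance i (no swap)
  15 <= 78: advance i (no swap)
  39 <= 78: advance i (no swap)
Place pivot at 6: [54, 66, 9, 43, 15, 39, 78]

Partitioned: [54, 66, 9, 43, 15, 39, 78]


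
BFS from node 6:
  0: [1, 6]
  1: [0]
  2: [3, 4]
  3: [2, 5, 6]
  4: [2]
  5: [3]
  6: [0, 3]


Visit 6, enqueue [0, 3]
Visit 0, enqueue [1]
Visit 3, enqueue [2, 5]
Visit 1, enqueue []
Visit 2, enqueue [4]
Visit 5, enqueue []
Visit 4, enqueue []

BFS order: [6, 0, 3, 1, 2, 5, 4]


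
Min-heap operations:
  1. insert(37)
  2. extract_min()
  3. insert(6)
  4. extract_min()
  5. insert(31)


insert(37) -> [37]
extract_min()->37, []
insert(6) -> [6]
extract_min()->6, []
insert(31) -> [31]

Final heap: [31]


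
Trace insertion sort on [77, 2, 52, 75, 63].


Initial: [77, 2, 52, 75, 63]
Insert 2: [2, 77, 52, 75, 63]
Insert 52: [2, 52, 77, 75, 63]
Insert 75: [2, 52, 75, 77, 63]
Insert 63: [2, 52, 63, 75, 77]

Sorted: [2, 52, 63, 75, 77]


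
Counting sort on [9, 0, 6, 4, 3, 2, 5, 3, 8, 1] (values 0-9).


Input: [9, 0, 6, 4, 3, 2, 5, 3, 8, 1]
Counts: [1, 1, 1, 2, 1, 1, 1, 0, 1, 1]

Sorted: [0, 1, 2, 3, 3, 4, 5, 6, 8, 9]


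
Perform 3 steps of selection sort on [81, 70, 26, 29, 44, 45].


Initial: [81, 70, 26, 29, 44, 45]
Step 1: min=26 at 2
  Swap: [26, 70, 81, 29, 44, 45]
Step 2: min=29 at 3
  Swap: [26, 29, 81, 70, 44, 45]
Step 3: min=44 at 4
  Swap: [26, 29, 44, 70, 81, 45]

After 3 steps: [26, 29, 44, 70, 81, 45]


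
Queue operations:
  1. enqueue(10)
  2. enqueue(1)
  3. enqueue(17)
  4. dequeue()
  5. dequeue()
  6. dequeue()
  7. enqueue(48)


enqueue(10) -> [10]
enqueue(1) -> [10, 1]
enqueue(17) -> [10, 1, 17]
dequeue()->10, [1, 17]
dequeue()->1, [17]
dequeue()->17, []
enqueue(48) -> [48]

Final queue: [48]


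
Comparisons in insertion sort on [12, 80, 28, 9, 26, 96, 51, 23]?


Algorithm: insertion sort
Input: [12, 80, 28, 9, 26, 96, 51, 23]
Sorted: [9, 12, 23, 26, 28, 51, 80, 96]

19


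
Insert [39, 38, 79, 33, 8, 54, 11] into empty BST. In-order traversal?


Insert 39: root
Insert 38: L from 39
Insert 79: R from 39
Insert 33: L from 39 -> L from 38
Insert 8: L from 39 -> L from 38 -> L from 33
Insert 54: R from 39 -> L from 79
Insert 11: L from 39 -> L from 38 -> L from 33 -> R from 8

In-order: [8, 11, 33, 38, 39, 54, 79]


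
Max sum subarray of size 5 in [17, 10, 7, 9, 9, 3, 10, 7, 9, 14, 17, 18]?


[0:5]: 52
[1:6]: 38
[2:7]: 38
[3:8]: 38
[4:9]: 38
[5:10]: 43
[6:11]: 57
[7:12]: 65

Max: 65 at [7:12]


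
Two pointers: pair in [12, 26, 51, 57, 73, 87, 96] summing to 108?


lo=0(12)+hi=6(96)=108

Yes: 12+96=108


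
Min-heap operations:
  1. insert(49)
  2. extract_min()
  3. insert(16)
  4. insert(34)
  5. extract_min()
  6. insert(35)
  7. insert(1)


insert(49) -> [49]
extract_min()->49, []
insert(16) -> [16]
insert(34) -> [16, 34]
extract_min()->16, [34]
insert(35) -> [34, 35]
insert(1) -> [1, 35, 34]

Final heap: [1, 35, 34]


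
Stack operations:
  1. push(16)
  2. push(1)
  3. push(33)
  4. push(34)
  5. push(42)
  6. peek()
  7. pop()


push(16) -> [16]
push(1) -> [16, 1]
push(33) -> [16, 1, 33]
push(34) -> [16, 1, 33, 34]
push(42) -> [16, 1, 33, 34, 42]
peek()->42
pop()->42, [16, 1, 33, 34]

Final stack: [16, 1, 33, 34]


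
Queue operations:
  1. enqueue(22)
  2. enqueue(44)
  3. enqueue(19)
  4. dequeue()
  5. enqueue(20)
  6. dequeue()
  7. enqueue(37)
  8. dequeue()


enqueue(22) -> [22]
enqueue(44) -> [22, 44]
enqueue(19) -> [22, 44, 19]
dequeue()->22, [44, 19]
enqueue(20) -> [44, 19, 20]
dequeue()->44, [19, 20]
enqueue(37) -> [19, 20, 37]
dequeue()->19, [20, 37]

Final queue: [20, 37]


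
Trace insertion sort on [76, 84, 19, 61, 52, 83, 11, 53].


Initial: [76, 84, 19, 61, 52, 83, 11, 53]
Insert 84: [76, 84, 19, 61, 52, 83, 11, 53]
Insert 19: [19, 76, 84, 61, 52, 83, 11, 53]
Insert 61: [19, 61, 76, 84, 52, 83, 11, 53]
Insert 52: [19, 52, 61, 76, 84, 83, 11, 53]
Insert 83: [19, 52, 61, 76, 83, 84, 11, 53]
Insert 11: [11, 19, 52, 61, 76, 83, 84, 53]
Insert 53: [11, 19, 52, 53, 61, 76, 83, 84]

Sorted: [11, 19, 52, 53, 61, 76, 83, 84]


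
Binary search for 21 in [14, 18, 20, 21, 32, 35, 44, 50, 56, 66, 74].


Step 1: lo=0, hi=10, mid=5, val=35
Step 2: lo=0, hi=4, mid=2, val=20
Step 3: lo=3, hi=4, mid=3, val=21

Found at index 3


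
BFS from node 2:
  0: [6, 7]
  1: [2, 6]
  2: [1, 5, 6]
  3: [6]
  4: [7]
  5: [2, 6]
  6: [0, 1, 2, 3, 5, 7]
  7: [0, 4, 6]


Visit 2, enqueue [1, 5, 6]
Visit 1, enqueue []
Visit 5, enqueue []
Visit 6, enqueue [0, 3, 7]
Visit 0, enqueue []
Visit 3, enqueue []
Visit 7, enqueue [4]
Visit 4, enqueue []

BFS order: [2, 1, 5, 6, 0, 3, 7, 4]


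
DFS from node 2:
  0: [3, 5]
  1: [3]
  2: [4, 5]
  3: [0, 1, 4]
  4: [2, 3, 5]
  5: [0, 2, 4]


Visit 2, push [5, 4]
Visit 4, push [5, 3]
Visit 3, push [1, 0]
Visit 0, push [5]
Visit 5, push []
Visit 1, push []

DFS order: [2, 4, 3, 0, 5, 1]


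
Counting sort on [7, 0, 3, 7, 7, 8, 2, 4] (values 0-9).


Input: [7, 0, 3, 7, 7, 8, 2, 4]
Counts: [1, 0, 1, 1, 1, 0, 0, 3, 1, 0]

Sorted: [0, 2, 3, 4, 7, 7, 7, 8]


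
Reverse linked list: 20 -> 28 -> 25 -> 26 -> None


Step 1: curr=20, set curr.next=prev(None) | reversed so far: 20
Step 2: curr=28, set curr.next=prev(20) | reversed so far: 28 -> 20
Step 3: curr=25, set curr.next=prev(28) | reversed so far: 25 -> 28 -> 20
Step 4: curr=26, set curr.next=prev(25) | reversed so far: 26 -> 25 -> 28 -> 20

26 -> 25 -> 28 -> 20 -> None


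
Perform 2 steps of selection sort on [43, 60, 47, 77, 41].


Initial: [43, 60, 47, 77, 41]
Step 1: min=41 at 4
  Swap: [41, 60, 47, 77, 43]
Step 2: min=43 at 4
  Swap: [41, 43, 47, 77, 60]

After 2 steps: [41, 43, 47, 77, 60]


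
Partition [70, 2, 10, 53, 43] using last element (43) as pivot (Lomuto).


Pivot: 43
  2 <= 43: swap -> [2, 70, 10, 53, 43]
  10 <= 43: swap -> [2, 10, 70, 53, 43]
Place pivot at 2: [2, 10, 43, 53, 70]

Partitioned: [2, 10, 43, 53, 70]


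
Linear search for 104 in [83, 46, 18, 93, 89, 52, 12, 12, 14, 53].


i=0: 83!=104
i=1: 46!=104
i=2: 18!=104
i=3: 93!=104
i=4: 89!=104
i=5: 52!=104
i=6: 12!=104
i=7: 12!=104
i=8: 14!=104
i=9: 53!=104

Not found, 10 comps


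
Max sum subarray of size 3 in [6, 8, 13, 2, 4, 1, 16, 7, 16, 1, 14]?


[0:3]: 27
[1:4]: 23
[2:5]: 19
[3:6]: 7
[4:7]: 21
[5:8]: 24
[6:9]: 39
[7:10]: 24
[8:11]: 31

Max: 39 at [6:9]


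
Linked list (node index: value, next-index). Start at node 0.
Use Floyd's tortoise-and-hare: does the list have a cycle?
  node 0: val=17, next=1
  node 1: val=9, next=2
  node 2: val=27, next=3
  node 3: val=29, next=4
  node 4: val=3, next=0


Floyd's tortoise (slow, +1) and hare (fast, +2):
  init: slow=0, fast=0
  step 1: slow=1, fast=2
  step 2: slow=2, fast=4
  step 3: slow=3, fast=1
  step 4: slow=4, fast=3
  step 5: slow=0, fast=0
  slow == fast at node 0: cycle detected

Cycle: yes


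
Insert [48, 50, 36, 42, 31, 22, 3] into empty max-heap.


Insert 48: [48]
Insert 50: [50, 48]
Insert 36: [50, 48, 36]
Insert 42: [50, 48, 36, 42]
Insert 31: [50, 48, 36, 42, 31]
Insert 22: [50, 48, 36, 42, 31, 22]
Insert 3: [50, 48, 36, 42, 31, 22, 3]

Final heap: [50, 48, 36, 42, 31, 22, 3]


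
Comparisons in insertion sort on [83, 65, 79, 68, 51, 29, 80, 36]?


Algorithm: insertion sort
Input: [83, 65, 79, 68, 51, 29, 80, 36]
Sorted: [29, 36, 51, 65, 68, 79, 80, 83]

24


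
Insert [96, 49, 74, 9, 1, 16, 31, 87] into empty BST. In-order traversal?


Insert 96: root
Insert 49: L from 96
Insert 74: L from 96 -> R from 49
Insert 9: L from 96 -> L from 49
Insert 1: L from 96 -> L from 49 -> L from 9
Insert 16: L from 96 -> L from 49 -> R from 9
Insert 31: L from 96 -> L from 49 -> R from 9 -> R from 16
Insert 87: L from 96 -> R from 49 -> R from 74

In-order: [1, 9, 16, 31, 49, 74, 87, 96]


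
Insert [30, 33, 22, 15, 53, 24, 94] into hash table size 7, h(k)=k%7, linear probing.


Insert 30: h=2 -> slot 2
Insert 33: h=5 -> slot 5
Insert 22: h=1 -> slot 1
Insert 15: h=1, 2 probes -> slot 3
Insert 53: h=4 -> slot 4
Insert 24: h=3, 3 probes -> slot 6
Insert 94: h=3, 4 probes -> slot 0

Table: [94, 22, 30, 15, 53, 33, 24]


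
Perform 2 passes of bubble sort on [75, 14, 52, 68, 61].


Initial: [75, 14, 52, 68, 61]
Pass 1: [14, 52, 68, 61, 75] (4 swaps)
Pass 2: [14, 52, 61, 68, 75] (1 swaps)

After 2 passes: [14, 52, 61, 68, 75]


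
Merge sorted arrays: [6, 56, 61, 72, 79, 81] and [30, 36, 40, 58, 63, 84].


Take 6 from A
Take 30 from B
Take 36 from B
Take 40 from B
Take 56 from A
Take 58 from B
Take 61 from A
Take 63 from B
Take 72 from A
Take 79 from A
Take 81 from A

Merged: [6, 30, 36, 40, 56, 58, 61, 63, 72, 79, 81, 84]


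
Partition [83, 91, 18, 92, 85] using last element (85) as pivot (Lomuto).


Pivot: 85
  83 <= 85: advance i (no swap)
  18 <= 85: swap -> [83, 18, 91, 92, 85]
Place pivot at 2: [83, 18, 85, 92, 91]

Partitioned: [83, 18, 85, 92, 91]


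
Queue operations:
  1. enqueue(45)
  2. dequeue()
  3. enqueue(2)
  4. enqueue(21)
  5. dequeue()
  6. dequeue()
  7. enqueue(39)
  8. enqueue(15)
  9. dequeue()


enqueue(45) -> [45]
dequeue()->45, []
enqueue(2) -> [2]
enqueue(21) -> [2, 21]
dequeue()->2, [21]
dequeue()->21, []
enqueue(39) -> [39]
enqueue(15) -> [39, 15]
dequeue()->39, [15]

Final queue: [15]


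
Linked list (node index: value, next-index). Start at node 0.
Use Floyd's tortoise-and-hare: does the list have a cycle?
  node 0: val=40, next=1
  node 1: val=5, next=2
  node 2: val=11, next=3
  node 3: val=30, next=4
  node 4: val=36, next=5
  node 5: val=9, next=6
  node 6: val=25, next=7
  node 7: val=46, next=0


Floyd's tortoise (slow, +1) and hare (fast, +2):
  init: slow=0, fast=0
  step 1: slow=1, fast=2
  step 2: slow=2, fast=4
  step 3: slow=3, fast=6
  step 4: slow=4, fast=0
  step 5: slow=5, fast=2
  step 6: slow=6, fast=4
  step 7: slow=7, fast=6
  step 8: slow=0, fast=0
  slow == fast at node 0: cycle detected

Cycle: yes


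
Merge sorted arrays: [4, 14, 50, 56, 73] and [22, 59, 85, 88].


Take 4 from A
Take 14 from A
Take 22 from B
Take 50 from A
Take 56 from A
Take 59 from B
Take 73 from A

Merged: [4, 14, 22, 50, 56, 59, 73, 85, 88]


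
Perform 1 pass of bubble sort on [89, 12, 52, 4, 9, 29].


Initial: [89, 12, 52, 4, 9, 29]
Pass 1: [12, 52, 4, 9, 29, 89] (5 swaps)

After 1 pass: [12, 52, 4, 9, 29, 89]


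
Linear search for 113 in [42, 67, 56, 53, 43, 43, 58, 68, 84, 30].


i=0: 42!=113
i=1: 67!=113
i=2: 56!=113
i=3: 53!=113
i=4: 43!=113
i=5: 43!=113
i=6: 58!=113
i=7: 68!=113
i=8: 84!=113
i=9: 30!=113

Not found, 10 comps


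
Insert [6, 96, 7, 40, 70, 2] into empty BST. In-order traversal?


Insert 6: root
Insert 96: R from 6
Insert 7: R from 6 -> L from 96
Insert 40: R from 6 -> L from 96 -> R from 7
Insert 70: R from 6 -> L from 96 -> R from 7 -> R from 40
Insert 2: L from 6

In-order: [2, 6, 7, 40, 70, 96]


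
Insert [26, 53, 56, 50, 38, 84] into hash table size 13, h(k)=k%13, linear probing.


Insert 26: h=0 -> slot 0
Insert 53: h=1 -> slot 1
Insert 56: h=4 -> slot 4
Insert 50: h=11 -> slot 11
Insert 38: h=12 -> slot 12
Insert 84: h=6 -> slot 6

Table: [26, 53, None, None, 56, None, 84, None, None, None, None, 50, 38]


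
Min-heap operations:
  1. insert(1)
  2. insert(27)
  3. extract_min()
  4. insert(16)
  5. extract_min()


insert(1) -> [1]
insert(27) -> [1, 27]
extract_min()->1, [27]
insert(16) -> [16, 27]
extract_min()->16, [27]

Final heap: [27]


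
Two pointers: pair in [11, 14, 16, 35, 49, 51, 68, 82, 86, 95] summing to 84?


lo=0(11)+hi=9(95)=106
lo=0(11)+hi=8(86)=97
lo=0(11)+hi=7(82)=93
lo=0(11)+hi=6(68)=79
lo=1(14)+hi=6(68)=82
lo=2(16)+hi=6(68)=84

Yes: 16+68=84


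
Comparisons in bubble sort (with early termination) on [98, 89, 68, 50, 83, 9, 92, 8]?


Algorithm: bubble sort (with early termination)
Input: [98, 89, 68, 50, 83, 9, 92, 8]
Sorted: [8, 9, 50, 68, 83, 89, 92, 98]

28


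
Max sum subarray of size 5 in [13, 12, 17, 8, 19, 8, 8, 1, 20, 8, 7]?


[0:5]: 69
[1:6]: 64
[2:7]: 60
[3:8]: 44
[4:9]: 56
[5:10]: 45
[6:11]: 44

Max: 69 at [0:5]


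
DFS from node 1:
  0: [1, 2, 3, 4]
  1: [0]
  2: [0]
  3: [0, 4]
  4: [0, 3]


Visit 1, push [0]
Visit 0, push [4, 3, 2]
Visit 2, push []
Visit 3, push [4]
Visit 4, push []

DFS order: [1, 0, 2, 3, 4]


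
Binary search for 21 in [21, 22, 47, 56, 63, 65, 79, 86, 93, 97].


Step 1: lo=0, hi=9, mid=4, val=63
Step 2: lo=0, hi=3, mid=1, val=22
Step 3: lo=0, hi=0, mid=0, val=21

Found at index 0


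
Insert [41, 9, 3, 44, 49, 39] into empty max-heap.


Insert 41: [41]
Insert 9: [41, 9]
Insert 3: [41, 9, 3]
Insert 44: [44, 41, 3, 9]
Insert 49: [49, 44, 3, 9, 41]
Insert 39: [49, 44, 39, 9, 41, 3]

Final heap: [49, 44, 39, 9, 41, 3]


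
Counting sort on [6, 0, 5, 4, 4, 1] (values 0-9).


Input: [6, 0, 5, 4, 4, 1]
Counts: [1, 1, 0, 0, 2, 1, 1, 0, 0, 0]

Sorted: [0, 1, 4, 4, 5, 6]


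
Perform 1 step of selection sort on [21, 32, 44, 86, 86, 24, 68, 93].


Initial: [21, 32, 44, 86, 86, 24, 68, 93]
Step 1: min=21 at 0
  Swap: [21, 32, 44, 86, 86, 24, 68, 93]

After 1 step: [21, 32, 44, 86, 86, 24, 68, 93]


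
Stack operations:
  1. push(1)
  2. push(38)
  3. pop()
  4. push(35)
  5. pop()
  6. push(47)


push(1) -> [1]
push(38) -> [1, 38]
pop()->38, [1]
push(35) -> [1, 35]
pop()->35, [1]
push(47) -> [1, 47]

Final stack: [1, 47]


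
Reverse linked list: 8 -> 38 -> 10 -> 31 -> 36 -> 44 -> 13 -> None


Step 1: curr=8, set curr.next=prev(None) | reversed so far: 8
Step 2: curr=38, set curr.next=prev(8) | reversed so far: 38 -> 8
Step 3: curr=10, set curr.next=prev(38) | reversed so far: 10 -> 38 -> 8
Step 4: curr=31, set curr.next=prev(10) | reversed so far: 31 -> 10 -> 38 -> 8
Step 5: curr=36, set curr.next=prev(31) | reversed so far: 36 -> 31 -> 10 -> 38 -> 8
Step 6: curr=44, set curr.next=prev(36) | reversed so far: 44 -> 36 -> 31 -> 10 -> 38 -> 8
Step 7: curr=13, set curr.next=prev(44) | reversed so far: 13 -> 44 -> 36 -> 31 -> 10 -> 38 -> 8

13 -> 44 -> 36 -> 31 -> 10 -> 38 -> 8 -> None


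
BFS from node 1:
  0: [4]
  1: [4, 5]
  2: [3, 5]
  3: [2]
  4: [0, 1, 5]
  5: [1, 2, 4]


Visit 1, enqueue [4, 5]
Visit 4, enqueue [0]
Visit 5, enqueue [2]
Visit 0, enqueue []
Visit 2, enqueue [3]
Visit 3, enqueue []

BFS order: [1, 4, 5, 0, 2, 3]


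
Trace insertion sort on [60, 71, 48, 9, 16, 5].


Initial: [60, 71, 48, 9, 16, 5]
Insert 71: [60, 71, 48, 9, 16, 5]
Insert 48: [48, 60, 71, 9, 16, 5]
Insert 9: [9, 48, 60, 71, 16, 5]
Insert 16: [9, 16, 48, 60, 71, 5]
Insert 5: [5, 9, 16, 48, 60, 71]

Sorted: [5, 9, 16, 48, 60, 71]


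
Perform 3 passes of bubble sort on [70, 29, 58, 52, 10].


Initial: [70, 29, 58, 52, 10]
Pass 1: [29, 58, 52, 10, 70] (4 swaps)
Pass 2: [29, 52, 10, 58, 70] (2 swaps)
Pass 3: [29, 10, 52, 58, 70] (1 swaps)

After 3 passes: [29, 10, 52, 58, 70]


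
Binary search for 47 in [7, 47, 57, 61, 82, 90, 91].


Step 1: lo=0, hi=6, mid=3, val=61
Step 2: lo=0, hi=2, mid=1, val=47

Found at index 1


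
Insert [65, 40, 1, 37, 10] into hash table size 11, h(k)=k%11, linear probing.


Insert 65: h=10 -> slot 10
Insert 40: h=7 -> slot 7
Insert 1: h=1 -> slot 1
Insert 37: h=4 -> slot 4
Insert 10: h=10, 1 probes -> slot 0

Table: [10, 1, None, None, 37, None, None, 40, None, None, 65]


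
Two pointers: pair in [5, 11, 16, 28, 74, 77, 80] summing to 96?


lo=0(5)+hi=6(80)=85
lo=1(11)+hi=6(80)=91
lo=2(16)+hi=6(80)=96

Yes: 16+80=96


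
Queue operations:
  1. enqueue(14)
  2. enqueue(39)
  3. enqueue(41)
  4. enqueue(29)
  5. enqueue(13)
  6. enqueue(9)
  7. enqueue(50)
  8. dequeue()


enqueue(14) -> [14]
enqueue(39) -> [14, 39]
enqueue(41) -> [14, 39, 41]
enqueue(29) -> [14, 39, 41, 29]
enqueue(13) -> [14, 39, 41, 29, 13]
enqueue(9) -> [14, 39, 41, 29, 13, 9]
enqueue(50) -> [14, 39, 41, 29, 13, 9, 50]
dequeue()->14, [39, 41, 29, 13, 9, 50]

Final queue: [39, 41, 29, 13, 9, 50]


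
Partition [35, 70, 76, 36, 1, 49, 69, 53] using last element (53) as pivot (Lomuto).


Pivot: 53
  35 <= 53: advance i (no swap)
  36 <= 53: swap -> [35, 36, 76, 70, 1, 49, 69, 53]
  1 <= 53: swap -> [35, 36, 1, 70, 76, 49, 69, 53]
  49 <= 53: swap -> [35, 36, 1, 49, 76, 70, 69, 53]
Place pivot at 4: [35, 36, 1, 49, 53, 70, 69, 76]

Partitioned: [35, 36, 1, 49, 53, 70, 69, 76]


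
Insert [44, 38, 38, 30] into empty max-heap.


Insert 44: [44]
Insert 38: [44, 38]
Insert 38: [44, 38, 38]
Insert 30: [44, 38, 38, 30]

Final heap: [44, 38, 38, 30]


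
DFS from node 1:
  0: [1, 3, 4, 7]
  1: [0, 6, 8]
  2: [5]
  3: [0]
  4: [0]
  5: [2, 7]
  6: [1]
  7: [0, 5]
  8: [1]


Visit 1, push [8, 6, 0]
Visit 0, push [7, 4, 3]
Visit 3, push []
Visit 4, push []
Visit 7, push [5]
Visit 5, push [2]
Visit 2, push []
Visit 6, push []
Visit 8, push []

DFS order: [1, 0, 3, 4, 7, 5, 2, 6, 8]


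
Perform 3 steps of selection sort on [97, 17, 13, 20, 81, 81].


Initial: [97, 17, 13, 20, 81, 81]
Step 1: min=13 at 2
  Swap: [13, 17, 97, 20, 81, 81]
Step 2: min=17 at 1
  Swap: [13, 17, 97, 20, 81, 81]
Step 3: min=20 at 3
  Swap: [13, 17, 20, 97, 81, 81]

After 3 steps: [13, 17, 20, 97, 81, 81]


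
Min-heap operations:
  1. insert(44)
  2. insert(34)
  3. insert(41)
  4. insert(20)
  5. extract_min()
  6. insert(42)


insert(44) -> [44]
insert(34) -> [34, 44]
insert(41) -> [34, 44, 41]
insert(20) -> [20, 34, 41, 44]
extract_min()->20, [34, 44, 41]
insert(42) -> [34, 42, 41, 44]

Final heap: [34, 42, 41, 44]


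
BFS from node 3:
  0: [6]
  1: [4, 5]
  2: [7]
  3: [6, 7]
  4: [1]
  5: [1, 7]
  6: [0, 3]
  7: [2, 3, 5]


Visit 3, enqueue [6, 7]
Visit 6, enqueue [0]
Visit 7, enqueue [2, 5]
Visit 0, enqueue []
Visit 2, enqueue []
Visit 5, enqueue [1]
Visit 1, enqueue [4]
Visit 4, enqueue []

BFS order: [3, 6, 7, 0, 2, 5, 1, 4]


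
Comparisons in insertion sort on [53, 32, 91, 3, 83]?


Algorithm: insertion sort
Input: [53, 32, 91, 3, 83]
Sorted: [3, 32, 53, 83, 91]

7


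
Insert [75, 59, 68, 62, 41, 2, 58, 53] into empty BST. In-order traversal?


Insert 75: root
Insert 59: L from 75
Insert 68: L from 75 -> R from 59
Insert 62: L from 75 -> R from 59 -> L from 68
Insert 41: L from 75 -> L from 59
Insert 2: L from 75 -> L from 59 -> L from 41
Insert 58: L from 75 -> L from 59 -> R from 41
Insert 53: L from 75 -> L from 59 -> R from 41 -> L from 58

In-order: [2, 41, 53, 58, 59, 62, 68, 75]


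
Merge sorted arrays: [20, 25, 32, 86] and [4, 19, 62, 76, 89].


Take 4 from B
Take 19 from B
Take 20 from A
Take 25 from A
Take 32 from A
Take 62 from B
Take 76 from B
Take 86 from A

Merged: [4, 19, 20, 25, 32, 62, 76, 86, 89]


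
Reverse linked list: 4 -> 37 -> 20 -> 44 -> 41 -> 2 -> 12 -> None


Step 1: curr=4, set curr.next=prev(None) | reversed so far: 4
Step 2: curr=37, set curr.next=prev(4) | reversed so far: 37 -> 4
Step 3: curr=20, set curr.next=prev(37) | reversed so far: 20 -> 37 -> 4
Step 4: curr=44, set curr.next=prev(20) | reversed so far: 44 -> 20 -> 37 -> 4
Step 5: curr=41, set curr.next=prev(44) | reversed so far: 41 -> 44 -> 20 -> 37 -> 4
Step 6: curr=2, set curr.next=prev(41) | reversed so far: 2 -> 41 -> 44 -> 20 -> 37 -> 4
Step 7: curr=12, set curr.next=prev(2) | reversed so far: 12 -> 2 -> 41 -> 44 -> 20 -> 37 -> 4

12 -> 2 -> 41 -> 44 -> 20 -> 37 -> 4 -> None


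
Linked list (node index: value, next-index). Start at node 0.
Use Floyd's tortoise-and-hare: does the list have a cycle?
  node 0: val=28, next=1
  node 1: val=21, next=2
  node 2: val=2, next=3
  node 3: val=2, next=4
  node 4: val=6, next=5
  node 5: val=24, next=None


Floyd's tortoise (slow, +1) and hare (fast, +2):
  init: slow=0, fast=0
  step 1: slow=1, fast=2
  step 2: slow=2, fast=4
  step 3: fast 4->5->None, no cycle

Cycle: no


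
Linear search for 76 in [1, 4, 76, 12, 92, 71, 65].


i=0: 1!=76
i=1: 4!=76
i=2: 76==76 found!

Found at 2, 3 comps


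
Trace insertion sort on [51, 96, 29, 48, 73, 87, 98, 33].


Initial: [51, 96, 29, 48, 73, 87, 98, 33]
Insert 96: [51, 96, 29, 48, 73, 87, 98, 33]
Insert 29: [29, 51, 96, 48, 73, 87, 98, 33]
Insert 48: [29, 48, 51, 96, 73, 87, 98, 33]
Insert 73: [29, 48, 51, 73, 96, 87, 98, 33]
Insert 87: [29, 48, 51, 73, 87, 96, 98, 33]
Insert 98: [29, 48, 51, 73, 87, 96, 98, 33]
Insert 33: [29, 33, 48, 51, 73, 87, 96, 98]

Sorted: [29, 33, 48, 51, 73, 87, 96, 98]


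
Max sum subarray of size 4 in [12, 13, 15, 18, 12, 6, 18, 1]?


[0:4]: 58
[1:5]: 58
[2:6]: 51
[3:7]: 54
[4:8]: 37

Max: 58 at [0:4]


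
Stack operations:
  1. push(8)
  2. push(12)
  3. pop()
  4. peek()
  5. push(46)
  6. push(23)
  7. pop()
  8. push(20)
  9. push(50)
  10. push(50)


push(8) -> [8]
push(12) -> [8, 12]
pop()->12, [8]
peek()->8
push(46) -> [8, 46]
push(23) -> [8, 46, 23]
pop()->23, [8, 46]
push(20) -> [8, 46, 20]
push(50) -> [8, 46, 20, 50]
push(50) -> [8, 46, 20, 50, 50]

Final stack: [8, 46, 20, 50, 50]


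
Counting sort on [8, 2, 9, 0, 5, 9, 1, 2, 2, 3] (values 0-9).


Input: [8, 2, 9, 0, 5, 9, 1, 2, 2, 3]
Counts: [1, 1, 3, 1, 0, 1, 0, 0, 1, 2]

Sorted: [0, 1, 2, 2, 2, 3, 5, 8, 9, 9]


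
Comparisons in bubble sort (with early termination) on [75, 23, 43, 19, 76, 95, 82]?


Algorithm: bubble sort (with early termination)
Input: [75, 23, 43, 19, 76, 95, 82]
Sorted: [19, 23, 43, 75, 76, 82, 95]

18


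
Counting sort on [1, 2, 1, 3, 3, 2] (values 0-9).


Input: [1, 2, 1, 3, 3, 2]
Counts: [0, 2, 2, 2, 0, 0, 0, 0, 0, 0]

Sorted: [1, 1, 2, 2, 3, 3]


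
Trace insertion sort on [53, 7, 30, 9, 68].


Initial: [53, 7, 30, 9, 68]
Insert 7: [7, 53, 30, 9, 68]
Insert 30: [7, 30, 53, 9, 68]
Insert 9: [7, 9, 30, 53, 68]
Insert 68: [7, 9, 30, 53, 68]

Sorted: [7, 9, 30, 53, 68]


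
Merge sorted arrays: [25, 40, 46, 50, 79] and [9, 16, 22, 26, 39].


Take 9 from B
Take 16 from B
Take 22 from B
Take 25 from A
Take 26 from B
Take 39 from B

Merged: [9, 16, 22, 25, 26, 39, 40, 46, 50, 79]


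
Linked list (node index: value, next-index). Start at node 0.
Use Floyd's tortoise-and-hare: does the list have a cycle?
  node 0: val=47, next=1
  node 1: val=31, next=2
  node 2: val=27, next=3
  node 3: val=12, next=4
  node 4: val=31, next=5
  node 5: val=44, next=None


Floyd's tortoise (slow, +1) and hare (fast, +2):
  init: slow=0, fast=0
  step 1: slow=1, fast=2
  step 2: slow=2, fast=4
  step 3: fast 4->5->None, no cycle

Cycle: no


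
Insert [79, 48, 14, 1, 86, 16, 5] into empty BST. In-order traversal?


Insert 79: root
Insert 48: L from 79
Insert 14: L from 79 -> L from 48
Insert 1: L from 79 -> L from 48 -> L from 14
Insert 86: R from 79
Insert 16: L from 79 -> L from 48 -> R from 14
Insert 5: L from 79 -> L from 48 -> L from 14 -> R from 1

In-order: [1, 5, 14, 16, 48, 79, 86]


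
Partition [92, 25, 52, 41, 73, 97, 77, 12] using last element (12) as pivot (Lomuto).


Pivot: 12
Place pivot at 0: [12, 25, 52, 41, 73, 97, 77, 92]

Partitioned: [12, 25, 52, 41, 73, 97, 77, 92]


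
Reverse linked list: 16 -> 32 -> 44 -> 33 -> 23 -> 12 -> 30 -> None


Step 1: curr=16, set curr.next=prev(None) | reversed so far: 16
Step 2: curr=32, set curr.next=prev(16) | reversed so far: 32 -> 16
Step 3: curr=44, set curr.next=prev(32) | reversed so far: 44 -> 32 -> 16
Step 4: curr=33, set curr.next=prev(44) | reversed so far: 33 -> 44 -> 32 -> 16
Step 5: curr=23, set curr.next=prev(33) | reversed so far: 23 -> 33 -> 44 -> 32 -> 16
Step 6: curr=12, set curr.next=prev(23) | reversed so far: 12 -> 23 -> 33 -> 44 -> 32 -> 16
Step 7: curr=30, set curr.next=prev(12) | reversed so far: 30 -> 12 -> 23 -> 33 -> 44 -> 32 -> 16

30 -> 12 -> 23 -> 33 -> 44 -> 32 -> 16 -> None


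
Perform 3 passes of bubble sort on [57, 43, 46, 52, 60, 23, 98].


Initial: [57, 43, 46, 52, 60, 23, 98]
Pass 1: [43, 46, 52, 57, 23, 60, 98] (4 swaps)
Pass 2: [43, 46, 52, 23, 57, 60, 98] (1 swaps)
Pass 3: [43, 46, 23, 52, 57, 60, 98] (1 swaps)

After 3 passes: [43, 46, 23, 52, 57, 60, 98]


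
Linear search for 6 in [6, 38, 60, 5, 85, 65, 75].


i=0: 6==6 found!

Found at 0, 1 comps


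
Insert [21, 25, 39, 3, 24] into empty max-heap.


Insert 21: [21]
Insert 25: [25, 21]
Insert 39: [39, 21, 25]
Insert 3: [39, 21, 25, 3]
Insert 24: [39, 24, 25, 3, 21]

Final heap: [39, 24, 25, 3, 21]


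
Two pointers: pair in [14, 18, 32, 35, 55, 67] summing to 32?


lo=0(14)+hi=5(67)=81
lo=0(14)+hi=4(55)=69
lo=0(14)+hi=3(35)=49
lo=0(14)+hi=2(32)=46
lo=0(14)+hi=1(18)=32

Yes: 14+18=32


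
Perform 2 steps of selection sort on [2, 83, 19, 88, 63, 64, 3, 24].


Initial: [2, 83, 19, 88, 63, 64, 3, 24]
Step 1: min=2 at 0
  Swap: [2, 83, 19, 88, 63, 64, 3, 24]
Step 2: min=3 at 6
  Swap: [2, 3, 19, 88, 63, 64, 83, 24]

After 2 steps: [2, 3, 19, 88, 63, 64, 83, 24]


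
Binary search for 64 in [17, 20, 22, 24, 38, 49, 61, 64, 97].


Step 1: lo=0, hi=8, mid=4, val=38
Step 2: lo=5, hi=8, mid=6, val=61
Step 3: lo=7, hi=8, mid=7, val=64

Found at index 7


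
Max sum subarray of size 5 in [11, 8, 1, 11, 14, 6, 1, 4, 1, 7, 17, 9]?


[0:5]: 45
[1:6]: 40
[2:7]: 33
[3:8]: 36
[4:9]: 26
[5:10]: 19
[6:11]: 30
[7:12]: 38

Max: 45 at [0:5]


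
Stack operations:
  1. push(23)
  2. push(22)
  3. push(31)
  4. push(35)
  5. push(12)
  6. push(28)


push(23) -> [23]
push(22) -> [23, 22]
push(31) -> [23, 22, 31]
push(35) -> [23, 22, 31, 35]
push(12) -> [23, 22, 31, 35, 12]
push(28) -> [23, 22, 31, 35, 12, 28]

Final stack: [23, 22, 31, 35, 12, 28]


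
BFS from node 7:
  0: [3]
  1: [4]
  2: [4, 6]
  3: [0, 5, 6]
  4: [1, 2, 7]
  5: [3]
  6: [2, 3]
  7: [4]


Visit 7, enqueue [4]
Visit 4, enqueue [1, 2]
Visit 1, enqueue []
Visit 2, enqueue [6]
Visit 6, enqueue [3]
Visit 3, enqueue [0, 5]
Visit 0, enqueue []
Visit 5, enqueue []

BFS order: [7, 4, 1, 2, 6, 3, 0, 5]


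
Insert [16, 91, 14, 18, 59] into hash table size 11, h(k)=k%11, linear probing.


Insert 16: h=5 -> slot 5
Insert 91: h=3 -> slot 3
Insert 14: h=3, 1 probes -> slot 4
Insert 18: h=7 -> slot 7
Insert 59: h=4, 2 probes -> slot 6

Table: [None, None, None, 91, 14, 16, 59, 18, None, None, None]


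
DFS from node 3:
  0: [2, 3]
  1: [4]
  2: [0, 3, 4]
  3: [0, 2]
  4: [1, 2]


Visit 3, push [2, 0]
Visit 0, push [2]
Visit 2, push [4]
Visit 4, push [1]
Visit 1, push []

DFS order: [3, 0, 2, 4, 1]


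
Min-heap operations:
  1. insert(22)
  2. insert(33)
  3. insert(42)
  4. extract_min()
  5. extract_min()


insert(22) -> [22]
insert(33) -> [22, 33]
insert(42) -> [22, 33, 42]
extract_min()->22, [33, 42]
extract_min()->33, [42]

Final heap: [42]


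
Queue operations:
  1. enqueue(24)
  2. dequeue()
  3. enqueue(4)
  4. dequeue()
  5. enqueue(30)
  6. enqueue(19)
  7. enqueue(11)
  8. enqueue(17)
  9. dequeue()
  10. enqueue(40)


enqueue(24) -> [24]
dequeue()->24, []
enqueue(4) -> [4]
dequeue()->4, []
enqueue(30) -> [30]
enqueue(19) -> [30, 19]
enqueue(11) -> [30, 19, 11]
enqueue(17) -> [30, 19, 11, 17]
dequeue()->30, [19, 11, 17]
enqueue(40) -> [19, 11, 17, 40]

Final queue: [19, 11, 17, 40]


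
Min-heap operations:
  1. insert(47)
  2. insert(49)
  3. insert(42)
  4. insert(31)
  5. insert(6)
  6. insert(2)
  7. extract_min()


insert(47) -> [47]
insert(49) -> [47, 49]
insert(42) -> [42, 49, 47]
insert(31) -> [31, 42, 47, 49]
insert(6) -> [6, 31, 47, 49, 42]
insert(2) -> [2, 31, 6, 49, 42, 47]
extract_min()->2, [6, 31, 47, 49, 42]

Final heap: [6, 31, 47, 49, 42]


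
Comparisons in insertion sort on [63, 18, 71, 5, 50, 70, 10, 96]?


Algorithm: insertion sort
Input: [63, 18, 71, 5, 50, 70, 10, 96]
Sorted: [5, 10, 18, 50, 63, 70, 71, 96]

17


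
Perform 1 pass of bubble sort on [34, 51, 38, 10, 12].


Initial: [34, 51, 38, 10, 12]
Pass 1: [34, 38, 10, 12, 51] (3 swaps)

After 1 pass: [34, 38, 10, 12, 51]


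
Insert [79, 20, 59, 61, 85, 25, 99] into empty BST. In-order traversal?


Insert 79: root
Insert 20: L from 79
Insert 59: L from 79 -> R from 20
Insert 61: L from 79 -> R from 20 -> R from 59
Insert 85: R from 79
Insert 25: L from 79 -> R from 20 -> L from 59
Insert 99: R from 79 -> R from 85

In-order: [20, 25, 59, 61, 79, 85, 99]


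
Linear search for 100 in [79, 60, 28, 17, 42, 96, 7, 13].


i=0: 79!=100
i=1: 60!=100
i=2: 28!=100
i=3: 17!=100
i=4: 42!=100
i=5: 96!=100
i=6: 7!=100
i=7: 13!=100

Not found, 8 comps


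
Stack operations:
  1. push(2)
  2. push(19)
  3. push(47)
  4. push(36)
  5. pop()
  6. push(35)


push(2) -> [2]
push(19) -> [2, 19]
push(47) -> [2, 19, 47]
push(36) -> [2, 19, 47, 36]
pop()->36, [2, 19, 47]
push(35) -> [2, 19, 47, 35]

Final stack: [2, 19, 47, 35]


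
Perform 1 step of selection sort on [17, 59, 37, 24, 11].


Initial: [17, 59, 37, 24, 11]
Step 1: min=11 at 4
  Swap: [11, 59, 37, 24, 17]

After 1 step: [11, 59, 37, 24, 17]


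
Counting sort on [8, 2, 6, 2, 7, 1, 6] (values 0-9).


Input: [8, 2, 6, 2, 7, 1, 6]
Counts: [0, 1, 2, 0, 0, 0, 2, 1, 1, 0]

Sorted: [1, 2, 2, 6, 6, 7, 8]


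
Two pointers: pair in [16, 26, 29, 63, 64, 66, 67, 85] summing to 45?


lo=0(16)+hi=7(85)=101
lo=0(16)+hi=6(67)=83
lo=0(16)+hi=5(66)=82
lo=0(16)+hi=4(64)=80
lo=0(16)+hi=3(63)=79
lo=0(16)+hi=2(29)=45

Yes: 16+29=45
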